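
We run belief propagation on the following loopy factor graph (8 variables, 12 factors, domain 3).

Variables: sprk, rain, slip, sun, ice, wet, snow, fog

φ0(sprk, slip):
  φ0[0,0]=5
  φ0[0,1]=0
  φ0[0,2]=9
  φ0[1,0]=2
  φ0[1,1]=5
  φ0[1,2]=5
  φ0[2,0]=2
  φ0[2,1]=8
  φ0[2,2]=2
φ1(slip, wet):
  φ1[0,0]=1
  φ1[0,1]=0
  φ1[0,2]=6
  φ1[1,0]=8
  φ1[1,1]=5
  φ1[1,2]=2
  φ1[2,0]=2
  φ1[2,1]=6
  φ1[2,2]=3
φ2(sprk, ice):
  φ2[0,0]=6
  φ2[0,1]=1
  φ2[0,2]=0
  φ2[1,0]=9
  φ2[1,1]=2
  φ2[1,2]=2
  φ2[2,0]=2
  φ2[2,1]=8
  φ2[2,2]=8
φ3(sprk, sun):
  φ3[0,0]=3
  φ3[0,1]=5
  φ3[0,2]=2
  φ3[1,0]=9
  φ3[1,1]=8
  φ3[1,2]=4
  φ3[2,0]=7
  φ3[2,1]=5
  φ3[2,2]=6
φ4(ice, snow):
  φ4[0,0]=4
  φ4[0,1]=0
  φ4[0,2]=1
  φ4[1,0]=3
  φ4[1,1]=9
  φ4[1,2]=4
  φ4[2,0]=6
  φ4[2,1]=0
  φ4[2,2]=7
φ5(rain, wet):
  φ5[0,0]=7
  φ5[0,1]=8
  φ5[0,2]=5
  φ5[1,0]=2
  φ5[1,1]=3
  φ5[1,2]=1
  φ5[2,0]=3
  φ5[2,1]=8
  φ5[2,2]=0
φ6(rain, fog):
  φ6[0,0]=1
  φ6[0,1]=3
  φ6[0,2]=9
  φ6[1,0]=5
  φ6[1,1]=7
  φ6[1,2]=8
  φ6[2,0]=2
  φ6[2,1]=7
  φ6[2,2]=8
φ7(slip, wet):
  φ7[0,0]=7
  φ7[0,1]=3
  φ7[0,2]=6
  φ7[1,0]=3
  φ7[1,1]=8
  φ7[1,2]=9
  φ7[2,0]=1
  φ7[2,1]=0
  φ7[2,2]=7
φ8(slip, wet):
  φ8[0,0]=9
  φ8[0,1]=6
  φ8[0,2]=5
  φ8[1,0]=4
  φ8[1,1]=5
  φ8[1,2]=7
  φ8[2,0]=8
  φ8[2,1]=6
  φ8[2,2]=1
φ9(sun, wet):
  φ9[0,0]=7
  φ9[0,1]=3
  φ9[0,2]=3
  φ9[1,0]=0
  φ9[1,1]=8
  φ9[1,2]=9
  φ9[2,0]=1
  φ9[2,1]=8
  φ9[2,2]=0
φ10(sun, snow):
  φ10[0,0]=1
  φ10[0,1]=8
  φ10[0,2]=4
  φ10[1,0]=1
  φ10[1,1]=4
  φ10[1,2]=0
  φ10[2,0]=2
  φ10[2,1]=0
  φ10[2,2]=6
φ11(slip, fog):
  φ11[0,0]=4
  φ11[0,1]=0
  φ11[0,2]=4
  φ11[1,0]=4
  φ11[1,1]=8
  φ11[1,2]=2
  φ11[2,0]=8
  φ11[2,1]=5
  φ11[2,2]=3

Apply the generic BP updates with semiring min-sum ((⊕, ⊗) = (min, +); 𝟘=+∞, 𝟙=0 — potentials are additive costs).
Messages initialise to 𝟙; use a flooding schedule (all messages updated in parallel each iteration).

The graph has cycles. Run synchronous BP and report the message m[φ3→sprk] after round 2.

init: all messages = 𝟙 over 3 values
r1 m[φ0→sprk] = [0, 2, 2]
r1 m[φ0→slip] = [2, 0, 2]
r1 m[φ1→slip] = [0, 2, 2]
r1 m[φ1→wet] = [1, 0, 2]
r1 m[φ2→sprk] = [0, 2, 2]
r1 m[φ2→ice] = [2, 1, 0]
r1 m[φ3→sprk] = [2, 4, 5]
r1 m[φ3→sun] = [3, 5, 2]
r1 m[φ4→ice] = [0, 3, 0]
r1 m[φ4→snow] = [3, 0, 1]
r1 m[φ5→rain] = [5, 1, 0]
r1 m[φ5→wet] = [2, 3, 0]
r1 m[φ6→rain] = [1, 5, 2]
r1 m[φ6→fog] = [1, 3, 8]
r1 m[φ7→slip] = [3, 3, 0]
r1 m[φ7→wet] = [1, 0, 6]
r1 m[φ8→slip] = [5, 4, 1]
r1 m[φ8→wet] = [4, 5, 1]
r1 m[φ9→sun] = [3, 0, 0]
r1 m[φ9→wet] = [0, 3, 0]
r1 m[φ10→sun] = [1, 0, 0]
r1 m[φ10→snow] = [1, 0, 0]
r1 m[φ11→slip] = [0, 2, 3]
r1 m[φ11→fog] = [4, 0, 2]
r1 m[sprk→φ0] = [0, 0, 0]
r1 m[sprk→φ2] = [0, 0, 0]
r1 m[sprk→φ3] = [0, 0, 0]
r1 m[rain→φ5] = [0, 0, 0]
r1 m[rain→φ6] = [0, 0, 0]
r1 m[slip→φ0] = [0, 0, 0]
r1 m[slip→φ1] = [0, 0, 0]
r1 m[slip→φ7] = [0, 0, 0]
r1 m[slip→φ8] = [0, 0, 0]
r1 m[slip→φ11] = [0, 0, 0]
r1 m[sun→φ3] = [0, 0, 0]
r1 m[sun→φ9] = [0, 0, 0]
r1 m[sun→φ10] = [0, 0, 0]
r1 m[ice→φ2] = [0, 0, 0]
r1 m[ice→φ4] = [0, 0, 0]
r1 m[wet→φ1] = [0, 0, 0]
r1 m[wet→φ5] = [0, 0, 0]
r1 m[wet→φ7] = [0, 0, 0]
r1 m[wet→φ8] = [0, 0, 0]
r1 m[wet→φ9] = [0, 0, 0]
r1 m[snow→φ4] = [0, 0, 0]
r1 m[snow→φ10] = [0, 0, 0]
r1 m[fog→φ6] = [0, 0, 0]
r1 m[fog→φ11] = [0, 0, 0]
r2 m[φ0→sprk] = [0, 2, 2]
r2 m[φ0→slip] = [2, 0, 2]
r2 m[φ1→slip] = [0, 2, 2]
r2 m[φ1→wet] = [1, 0, 2]
r2 m[φ2→sprk] = [0, 2, 2]
r2 m[φ2→ice] = [2, 1, 0]
r2 m[φ3→sprk] = [2, 4, 5]
r2 m[φ3→sun] = [3, 5, 2]
r2 m[φ4→ice] = [0, 3, 0]
r2 m[φ4→snow] = [3, 0, 1]
r2 m[φ5→rain] = [5, 1, 0]
r2 m[φ5→wet] = [2, 3, 0]
r2 m[φ6→rain] = [1, 5, 2]
r2 m[φ6→fog] = [1, 3, 8]
r2 m[φ7→slip] = [3, 3, 0]
r2 m[φ7→wet] = [1, 0, 6]
r2 m[φ8→slip] = [5, 4, 1]
r2 m[φ8→wet] = [4, 5, 1]
r2 m[φ9→sun] = [3, 0, 0]
r2 m[φ9→wet] = [0, 3, 0]
r2 m[φ10→sun] = [1, 0, 0]
r2 m[φ10→snow] = [1, 0, 0]
r2 m[φ11→slip] = [0, 2, 3]
r2 m[φ11→fog] = [4, 0, 2]
r2 m[sprk→φ0] = [2, 6, 7]
r2 m[sprk→φ2] = [2, 6, 7]
r2 m[sprk→φ3] = [0, 4, 4]
r2 m[rain→φ5] = [1, 5, 2]
r2 m[rain→φ6] = [5, 1, 0]
r2 m[slip→φ0] = [8, 11, 6]
r2 m[slip→φ1] = [10, 9, 6]
r2 m[slip→φ7] = [7, 8, 8]
r2 m[slip→φ8] = [5, 7, 7]
r2 m[slip→φ11] = [10, 9, 5]
r2 m[sun→φ3] = [4, 0, 0]
r2 m[sun→φ9] = [4, 5, 2]
r2 m[sun→φ10] = [6, 5, 2]
r2 m[ice→φ2] = [0, 3, 0]
r2 m[ice→φ4] = [2, 1, 0]
r2 m[wet→φ1] = [7, 11, 7]
r2 m[wet→φ5] = [6, 8, 9]
r2 m[wet→φ7] = [7, 11, 3]
r2 m[wet→φ8] = [4, 6, 8]
r2 m[wet→φ9] = [8, 8, 9]
r2 m[snow→φ4] = [1, 0, 0]
r2 m[snow→φ10] = [3, 0, 1]
r2 m[fog→φ6] = [4, 0, 2]
r2 m[fog→φ11] = [1, 3, 8]

message @ round 2 = [2, 4, 5]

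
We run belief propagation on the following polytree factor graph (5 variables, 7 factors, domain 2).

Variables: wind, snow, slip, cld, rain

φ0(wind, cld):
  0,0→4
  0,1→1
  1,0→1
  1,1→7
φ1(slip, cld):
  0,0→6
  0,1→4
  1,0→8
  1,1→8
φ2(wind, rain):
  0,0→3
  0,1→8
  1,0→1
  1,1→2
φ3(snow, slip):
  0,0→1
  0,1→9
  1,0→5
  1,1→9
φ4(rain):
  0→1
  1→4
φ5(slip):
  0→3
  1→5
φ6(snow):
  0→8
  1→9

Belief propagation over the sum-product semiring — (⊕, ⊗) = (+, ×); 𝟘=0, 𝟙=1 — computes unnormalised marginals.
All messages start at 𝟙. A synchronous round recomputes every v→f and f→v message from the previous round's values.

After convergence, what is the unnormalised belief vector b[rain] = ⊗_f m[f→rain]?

b[rain] = [159522, 1556592]

init: all messages = 𝟙 over 2 values
r1 m[φ0→wind] = [5, 8]
r1 m[φ0→cld] = [5, 8]
r1 m[φ1→slip] = [10, 16]
r1 m[φ1→cld] = [14, 12]
r1 m[φ2→wind] = [11, 3]
r1 m[φ2→rain] = [4, 10]
r1 m[φ3→snow] = [10, 14]
r1 m[φ3→slip] = [6, 18]
r1 m[φ4→rain] = [1, 4]
r1 m[φ5→slip] = [3, 5]
r1 m[φ6→snow] = [8, 9]
r1 m[wind→φ0] = [1, 1]
r1 m[wind→φ2] = [1, 1]
r1 m[snow→φ3] = [1, 1]
r1 m[snow→φ6] = [1, 1]
r1 m[slip→φ1] = [1, 1]
r1 m[slip→φ3] = [1, 1]
r1 m[slip→φ5] = [1, 1]
r1 m[cld→φ0] = [1, 1]
r1 m[cld→φ1] = [1, 1]
r1 m[rain→φ2] = [1, 1]
r1 m[rain→φ4] = [1, 1]
r2 m[φ0→wind] = [5, 8]
r2 m[φ0→cld] = [5, 8]
r2 m[φ1→slip] = [10, 16]
r2 m[φ1→cld] = [14, 12]
r2 m[φ2→wind] = [11, 3]
r2 m[φ2→rain] = [4, 10]
r2 m[φ3→snow] = [10, 14]
r2 m[φ3→slip] = [6, 18]
r2 m[φ4→rain] = [1, 4]
r2 m[φ5→slip] = [3, 5]
r2 m[φ6→snow] = [8, 9]
r2 m[wind→φ0] = [11, 3]
r2 m[wind→φ2] = [5, 8]
r2 m[snow→φ3] = [8, 9]
r2 m[snow→φ6] = [10, 14]
r2 m[slip→φ1] = [18, 90]
r2 m[slip→φ3] = [30, 80]
r2 m[slip→φ5] = [60, 288]
r2 m[cld→φ0] = [14, 12]
r2 m[cld→φ1] = [5, 8]
r2 m[rain→φ2] = [1, 4]
r2 m[rain→φ4] = [4, 10]
r3 m[φ0→wind] = [68, 98]
r3 m[φ0→cld] = [47, 32]
r3 m[φ1→slip] = [62, 104]
r3 m[φ1→cld] = [828, 792]
r3 m[φ2→wind] = [35, 9]
r3 m[φ2→rain] = [23, 56]
r3 m[φ3→snow] = [750, 870]
r3 m[φ3→slip] = [53, 153]
r3 m[φ4→rain] = [1, 4]
r3 m[φ5→slip] = [3, 5]
r3 m[φ6→snow] = [8, 9]
r3 m[wind→φ0] = [11, 3]
r3 m[wind→φ2] = [5, 8]
r3 m[snow→φ3] = [8, 9]
r3 m[snow→φ6] = [10, 14]
r3 m[slip→φ1] = [18, 90]
r3 m[slip→φ3] = [30, 80]
r3 m[slip→φ5] = [60, 288]
r3 m[cld→φ0] = [14, 12]
r3 m[cld→φ1] = [5, 8]
r3 m[rain→φ2] = [1, 4]
r3 m[rain→φ4] = [4, 10]
r4 m[φ0→wind] = [68, 98]
r4 m[φ0→cld] = [47, 32]
r4 m[φ1→slip] = [62, 104]
r4 m[φ1→cld] = [828, 792]
r4 m[φ2→wind] = [35, 9]
r4 m[φ2→rain] = [23, 56]
r4 m[φ3→snow] = [750, 870]
r4 m[φ3→slip] = [53, 153]
r4 m[φ4→rain] = [1, 4]
r4 m[φ5→slip] = [3, 5]
r4 m[φ6→snow] = [8, 9]
r4 m[wind→φ0] = [35, 9]
r4 m[wind→φ2] = [68, 98]
r4 m[snow→φ3] = [8, 9]
r4 m[snow→φ6] = [750, 870]
r4 m[slip→φ1] = [159, 765]
r4 m[slip→φ3] = [186, 520]
r4 m[slip→φ5] = [3286, 15912]
r4 m[cld→φ0] = [828, 792]
r4 m[cld→φ1] = [47, 32]
r4 m[rain→φ2] = [1, 4]
r4 m[rain→φ4] = [23, 56]
r5 m[φ0→wind] = [4104, 6372]
r5 m[φ0→cld] = [149, 98]
r5 m[φ1→slip] = [410, 632]
r5 m[φ1→cld] = [7074, 6756]
r5 m[φ2→wind] = [35, 9]
r5 m[φ2→rain] = [302, 740]
r5 m[φ3→snow] = [4866, 5610]
r5 m[φ3→slip] = [53, 153]
r5 m[φ4→rain] = [1, 4]
r5 m[φ5→slip] = [3, 5]
r5 m[φ6→snow] = [8, 9]
r5 m[wind→φ0] = [35, 9]
r5 m[wind→φ2] = [68, 98]
r5 m[snow→φ3] = [8, 9]
r5 m[snow→φ6] = [750, 870]
r5 m[slip→φ1] = [159, 765]
r5 m[slip→φ3] = [186, 520]
r5 m[slip→φ5] = [3286, 15912]
r5 m[cld→φ0] = [828, 792]
r5 m[cld→φ1] = [47, 32]
r5 m[rain→φ2] = [1, 4]
r5 m[rain→φ4] = [23, 56]
r6 m[φ0→wind] = [4104, 6372]
r6 m[φ0→cld] = [149, 98]
r6 m[φ1→slip] = [410, 632]
r6 m[φ1→cld] = [7074, 6756]
r6 m[φ2→wind] = [35, 9]
r6 m[φ2→rain] = [302, 740]
r6 m[φ3→snow] = [4866, 5610]
r6 m[φ3→slip] = [53, 153]
r6 m[φ4→rain] = [1, 4]
r6 m[φ5→slip] = [3, 5]
r6 m[φ6→snow] = [8, 9]
r6 m[wind→φ0] = [35, 9]
r6 m[wind→φ2] = [4104, 6372]
r6 m[snow→φ3] = [8, 9]
r6 m[snow→φ6] = [4866, 5610]
r6 m[slip→φ1] = [159, 765]
r6 m[slip→φ3] = [1230, 3160]
r6 m[slip→φ5] = [21730, 96696]
r6 m[cld→φ0] = [7074, 6756]
r6 m[cld→φ1] = [149, 98]
r6 m[rain→φ2] = [1, 4]
r6 m[rain→φ4] = [302, 740]
r7 m[φ0→wind] = [35052, 54366]
r7 m[φ0→cld] = [149, 98]
r7 m[φ1→slip] = [1286, 1976]
r7 m[φ1→cld] = [7074, 6756]
r7 m[φ2→wind] = [35, 9]
r7 m[φ2→rain] = [18684, 45576]
r7 m[φ3→snow] = [29670, 34590]
r7 m[φ3→slip] = [53, 153]
r7 m[φ4→rain] = [1, 4]
r7 m[φ5→slip] = [3, 5]
r7 m[φ6→snow] = [8, 9]
r7 m[wind→φ0] = [35, 9]
r7 m[wind→φ2] = [4104, 6372]
r7 m[snow→φ3] = [8, 9]
r7 m[snow→φ6] = [4866, 5610]
r7 m[slip→φ1] = [159, 765]
r7 m[slip→φ3] = [1230, 3160]
r7 m[slip→φ5] = [21730, 96696]
r7 m[cld→φ0] = [7074, 6756]
r7 m[cld→φ1] = [149, 98]
r7 m[rain→φ2] = [1, 4]
r7 m[rain→φ4] = [302, 740]
r8 m[φ0→wind] = [35052, 54366]
r8 m[φ0→cld] = [149, 98]
r8 m[φ1→slip] = [1286, 1976]
r8 m[φ1→cld] = [7074, 6756]
r8 m[φ2→wind] = [35, 9]
r8 m[φ2→rain] = [18684, 45576]
r8 m[φ3→snow] = [29670, 34590]
r8 m[φ3→slip] = [53, 153]
r8 m[φ4→rain] = [1, 4]
r8 m[φ5→slip] = [3, 5]
r8 m[φ6→snow] = [8, 9]
r8 m[wind→φ0] = [35, 9]
r8 m[wind→φ2] = [35052, 54366]
r8 m[snow→φ3] = [8, 9]
r8 m[snow→φ6] = [29670, 34590]
r8 m[slip→φ1] = [159, 765]
r8 m[slip→φ3] = [3858, 9880]
r8 m[slip→φ5] = [68158, 302328]
r8 m[cld→φ0] = [7074, 6756]
r8 m[cld→φ1] = [149, 98]
r8 m[rain→φ2] = [1, 4]
r8 m[rain→φ4] = [18684, 45576]
r9 m[φ0→wind] = [35052, 54366]
r9 m[φ0→cld] = [149, 98]
r9 m[φ1→slip] = [1286, 1976]
r9 m[φ1→cld] = [7074, 6756]
r9 m[φ2→wind] = [35, 9]
r9 m[φ2→rain] = [159522, 389148]
r9 m[φ3→snow] = [92778, 108210]
r9 m[φ3→slip] = [53, 153]
r9 m[φ4→rain] = [1, 4]
r9 m[φ5→slip] = [3, 5]
r9 m[φ6→snow] = [8, 9]
r9 m[wind→φ0] = [35, 9]
r9 m[wind→φ2] = [35052, 54366]
r9 m[snow→φ3] = [8, 9]
r9 m[snow→φ6] = [29670, 34590]
r9 m[slip→φ1] = [159, 765]
r9 m[slip→φ3] = [3858, 9880]
r9 m[slip→φ5] = [68158, 302328]
r9 m[cld→φ0] = [7074, 6756]
r9 m[cld→φ1] = [149, 98]
r9 m[rain→φ2] = [1, 4]
r9 m[rain→φ4] = [18684, 45576]
r10 m[φ0→wind] = [35052, 54366]
r10 m[φ0→cld] = [149, 98]
r10 m[φ1→slip] = [1286, 1976]
r10 m[φ1→cld] = [7074, 6756]
r10 m[φ2→wind] = [35, 9]
r10 m[φ2→rain] = [159522, 389148]
r10 m[φ3→snow] = [92778, 108210]
r10 m[φ3→slip] = [53, 153]
r10 m[φ4→rain] = [1, 4]
r10 m[φ5→slip] = [3, 5]
r10 m[φ6→snow] = [8, 9]
r10 m[wind→φ0] = [35, 9]
r10 m[wind→φ2] = [35052, 54366]
r10 m[snow→φ3] = [8, 9]
r10 m[snow→φ6] = [92778, 108210]
r10 m[slip→φ1] = [159, 765]
r10 m[slip→φ3] = [3858, 9880]
r10 m[slip→φ5] = [68158, 302328]
r10 m[cld→φ0] = [7074, 6756]
r10 m[cld→φ1] = [149, 98]
r10 m[rain→φ2] = [1, 4]
r10 m[rain→φ4] = [159522, 389148]
r11 m[φ0→wind] = [35052, 54366]
r11 m[φ0→cld] = [149, 98]
r11 m[φ1→slip] = [1286, 1976]
r11 m[φ1→cld] = [7074, 6756]
r11 m[φ2→wind] = [35, 9]
r11 m[φ2→rain] = [159522, 389148]
r11 m[φ3→snow] = [92778, 108210]
r11 m[φ3→slip] = [53, 153]
r11 m[φ4→rain] = [1, 4]
r11 m[φ5→slip] = [3, 5]
r11 m[φ6→snow] = [8, 9]
r11 m[wind→φ0] = [35, 9]
r11 m[wind→φ2] = [35052, 54366]
r11 m[snow→φ3] = [8, 9]
r11 m[snow→φ6] = [92778, 108210]
r11 m[slip→φ1] = [159, 765]
r11 m[slip→φ3] = [3858, 9880]
r11 m[slip→φ5] = [68158, 302328]
r11 m[cld→φ0] = [7074, 6756]
r11 m[cld→φ1] = [149, 98]
r11 m[rain→φ2] = [1, 4]
r11 m[rain→φ4] = [159522, 389148]
fixed point reached at round 11
b[rain] = ⊗ incoming = [159522, 1556592]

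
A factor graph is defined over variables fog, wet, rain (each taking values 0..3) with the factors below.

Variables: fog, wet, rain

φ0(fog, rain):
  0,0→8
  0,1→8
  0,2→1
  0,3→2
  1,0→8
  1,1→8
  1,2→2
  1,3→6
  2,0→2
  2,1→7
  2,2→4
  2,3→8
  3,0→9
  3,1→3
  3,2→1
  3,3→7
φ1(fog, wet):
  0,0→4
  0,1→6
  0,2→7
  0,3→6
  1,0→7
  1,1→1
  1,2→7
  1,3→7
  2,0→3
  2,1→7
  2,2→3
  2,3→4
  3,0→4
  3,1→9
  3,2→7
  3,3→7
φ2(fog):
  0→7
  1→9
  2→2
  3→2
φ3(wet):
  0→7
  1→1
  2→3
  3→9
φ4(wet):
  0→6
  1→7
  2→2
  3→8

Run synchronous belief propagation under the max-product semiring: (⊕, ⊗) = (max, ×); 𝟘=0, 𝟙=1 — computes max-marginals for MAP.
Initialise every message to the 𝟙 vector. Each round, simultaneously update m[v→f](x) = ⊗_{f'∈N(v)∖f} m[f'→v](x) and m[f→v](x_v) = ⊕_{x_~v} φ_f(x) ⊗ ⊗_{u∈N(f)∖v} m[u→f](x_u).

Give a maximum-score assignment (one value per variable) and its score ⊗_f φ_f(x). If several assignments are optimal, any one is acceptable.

init: all messages = 𝟙 over 4 values
r1 m[φ0→fog] = [8, 8, 8, 9]
r1 m[φ0→rain] = [9, 8, 4, 8]
r1 m[φ1→fog] = [7, 7, 7, 9]
r1 m[φ1→wet] = [7, 9, 7, 7]
r1 m[φ2→fog] = [7, 9, 2, 2]
r1 m[φ3→wet] = [7, 1, 3, 9]
r1 m[φ4→wet] = [6, 7, 2, 8]
r1 m[fog→φ0] = [1, 1, 1, 1]
r1 m[fog→φ1] = [1, 1, 1, 1]
r1 m[fog→φ2] = [1, 1, 1, 1]
r1 m[wet→φ1] = [1, 1, 1, 1]
r1 m[wet→φ3] = [1, 1, 1, 1]
r1 m[wet→φ4] = [1, 1, 1, 1]
r1 m[rain→φ0] = [1, 1, 1, 1]
r2 m[φ0→fog] = [8, 8, 8, 9]
r2 m[φ0→rain] = [9, 8, 4, 8]
r2 m[φ1→fog] = [7, 7, 7, 9]
r2 m[φ1→wet] = [7, 9, 7, 7]
r2 m[φ2→fog] = [7, 9, 2, 2]
r2 m[φ3→wet] = [7, 1, 3, 9]
r2 m[φ4→wet] = [6, 7, 2, 8]
r2 m[fog→φ0] = [49, 63, 14, 18]
r2 m[fog→φ1] = [56, 72, 16, 18]
r2 m[fog→φ2] = [56, 56, 56, 81]
r2 m[wet→φ1] = [42, 7, 6, 72]
r2 m[wet→φ3] = [42, 63, 14, 56]
r2 m[wet→φ4] = [49, 9, 21, 63]
r2 m[rain→φ0] = [1, 1, 1, 1]
r3 m[φ0→fog] = [8, 8, 8, 9]
r3 m[φ0→rain] = [504, 504, 126, 378]
r3 m[φ1→fog] = [432, 504, 288, 504]
r3 m[φ1→wet] = [504, 336, 504, 504]
r3 m[φ2→fog] = [7, 9, 2, 2]
r3 m[φ3→wet] = [7, 1, 3, 9]
r3 m[φ4→wet] = [6, 7, 2, 8]
r3 m[fog→φ0] = [49, 63, 14, 18]
r3 m[fog→φ1] = [56, 72, 16, 18]
r3 m[fog→φ2] = [56, 56, 56, 81]
r3 m[wet→φ1] = [42, 7, 6, 72]
r3 m[wet→φ3] = [42, 63, 14, 56]
r3 m[wet→φ4] = [49, 9, 21, 63]
r3 m[rain→φ0] = [1, 1, 1, 1]
r4 m[φ0→fog] = [8, 8, 8, 9]
r4 m[φ0→rain] = [504, 504, 126, 378]
r4 m[φ1→fog] = [432, 504, 288, 504]
r4 m[φ1→wet] = [504, 336, 504, 504]
r4 m[φ2→fog] = [7, 9, 2, 2]
r4 m[φ3→wet] = [7, 1, 3, 9]
r4 m[φ4→wet] = [6, 7, 2, 8]
r4 m[fog→φ0] = [3024, 4536, 576, 1008]
r4 m[fog→φ1] = [56, 72, 16, 18]
r4 m[fog→φ2] = [3456, 4032, 2304, 4536]
r4 m[wet→φ1] = [42, 7, 6, 72]
r4 m[wet→φ3] = [3024, 2352, 1008, 4032]
r4 m[wet→φ4] = [3528, 336, 1512, 4536]
r4 m[rain→φ0] = [1, 1, 1, 1]
r5 m[φ0→fog] = [8, 8, 8, 9]
r5 m[φ0→rain] = [36288, 36288, 9072, 27216]
r5 m[φ1→fog] = [432, 504, 288, 504]
r5 m[φ1→wet] = [504, 336, 504, 504]
r5 m[φ2→fog] = [7, 9, 2, 2]
r5 m[φ3→wet] = [7, 1, 3, 9]
r5 m[φ4→wet] = [6, 7, 2, 8]
r5 m[fog→φ0] = [3024, 4536, 576, 1008]
r5 m[fog→φ1] = [56, 72, 16, 18]
r5 m[fog→φ2] = [3456, 4032, 2304, 4536]
r5 m[wet→φ1] = [42, 7, 6, 72]
r5 m[wet→φ3] = [3024, 2352, 1008, 4032]
r5 m[wet→φ4] = [3528, 336, 1512, 4536]
r5 m[rain→φ0] = [1, 1, 1, 1]
r6 m[φ0→fog] = [8, 8, 8, 9]
r6 m[φ0→rain] = [36288, 36288, 9072, 27216]
r6 m[φ1→fog] = [432, 504, 288, 504]
r6 m[φ1→wet] = [504, 336, 504, 504]
r6 m[φ2→fog] = [7, 9, 2, 2]
r6 m[φ3→wet] = [7, 1, 3, 9]
r6 m[φ4→wet] = [6, 7, 2, 8]
r6 m[fog→φ0] = [3024, 4536, 576, 1008]
r6 m[fog→φ1] = [56, 72, 16, 18]
r6 m[fog→φ2] = [3456, 4032, 2304, 4536]
r6 m[wet→φ1] = [42, 7, 6, 72]
r6 m[wet→φ3] = [3024, 2352, 1008, 4032]
r6 m[wet→φ4] = [3528, 336, 1512, 4536]
r6 m[rain→φ0] = [1, 1, 1, 1]
fixed point reached at round 6
traceback from fog: (fog=1, wet=3, rain=0), score=36288

assignment: (fog=1, wet=3, rain=0); score = 36288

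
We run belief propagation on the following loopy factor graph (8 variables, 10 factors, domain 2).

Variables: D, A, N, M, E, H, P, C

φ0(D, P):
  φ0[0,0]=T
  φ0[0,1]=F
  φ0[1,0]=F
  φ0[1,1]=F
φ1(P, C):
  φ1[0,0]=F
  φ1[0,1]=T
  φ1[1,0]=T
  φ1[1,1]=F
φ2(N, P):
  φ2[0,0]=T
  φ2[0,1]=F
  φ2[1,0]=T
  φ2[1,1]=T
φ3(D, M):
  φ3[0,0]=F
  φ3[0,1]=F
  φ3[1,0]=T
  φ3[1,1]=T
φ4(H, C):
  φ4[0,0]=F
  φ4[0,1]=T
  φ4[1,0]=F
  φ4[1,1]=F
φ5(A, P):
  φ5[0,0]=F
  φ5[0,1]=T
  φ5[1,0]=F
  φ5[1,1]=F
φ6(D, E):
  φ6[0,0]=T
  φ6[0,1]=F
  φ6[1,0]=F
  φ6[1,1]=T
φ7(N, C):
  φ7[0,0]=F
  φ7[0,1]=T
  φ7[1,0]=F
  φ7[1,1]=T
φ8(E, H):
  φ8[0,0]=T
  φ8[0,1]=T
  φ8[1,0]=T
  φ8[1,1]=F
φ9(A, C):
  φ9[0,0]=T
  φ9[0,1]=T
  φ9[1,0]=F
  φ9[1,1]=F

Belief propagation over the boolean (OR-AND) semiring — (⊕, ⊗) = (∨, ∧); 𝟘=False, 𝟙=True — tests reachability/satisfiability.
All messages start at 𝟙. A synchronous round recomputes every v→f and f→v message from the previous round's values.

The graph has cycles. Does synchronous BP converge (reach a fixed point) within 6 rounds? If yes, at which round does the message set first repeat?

init: all messages = 𝟙 over 2 values
r1 m[φ0→D] = [T, F]
r1 m[φ0→P] = [T, F]
r1 m[φ1→P] = [T, T]
r1 m[φ1→C] = [T, T]
r1 m[φ2→N] = [T, T]
r1 m[φ2→P] = [T, T]
r1 m[φ3→D] = [F, T]
r1 m[φ3→M] = [T, T]
r1 m[φ4→H] = [T, F]
r1 m[φ4→C] = [F, T]
r1 m[φ5→A] = [T, F]
r1 m[φ5→P] = [F, T]
r1 m[φ6→D] = [T, T]
r1 m[φ6→E] = [T, T]
r1 m[φ7→N] = [T, T]
r1 m[φ7→C] = [F, T]
r1 m[φ8→E] = [T, T]
r1 m[φ8→H] = [T, T]
r1 m[φ9→A] = [T, F]
r1 m[φ9→C] = [T, T]
r1 m[D→φ0] = [T, T]
r1 m[D→φ3] = [T, T]
r1 m[D→φ6] = [T, T]
r1 m[A→φ5] = [T, T]
r1 m[A→φ9] = [T, T]
r1 m[N→φ2] = [T, T]
r1 m[N→φ7] = [T, T]
r1 m[M→φ3] = [T, T]
r1 m[E→φ6] = [T, T]
r1 m[E→φ8] = [T, T]
r1 m[H→φ4] = [T, T]
r1 m[H→φ8] = [T, T]
r1 m[P→φ0] = [T, T]
r1 m[P→φ1] = [T, T]
r1 m[P→φ2] = [T, T]
r1 m[P→φ5] = [T, T]
r1 m[C→φ1] = [T, T]
r1 m[C→φ4] = [T, T]
r1 m[C→φ7] = [T, T]
r1 m[C→φ9] = [T, T]
r2 m[φ0→D] = [T, F]
r2 m[φ0→P] = [T, F]
r2 m[φ1→P] = [T, T]
r2 m[φ1→C] = [T, T]
r2 m[φ2→N] = [T, T]
r2 m[φ2→P] = [T, T]
r2 m[φ3→D] = [F, T]
r2 m[φ3→M] = [T, T]
r2 m[φ4→H] = [T, F]
r2 m[φ4→C] = [F, T]
r2 m[φ5→A] = [T, F]
r2 m[φ5→P] = [F, T]
r2 m[φ6→D] = [T, T]
r2 m[φ6→E] = [T, T]
r2 m[φ7→N] = [T, T]
r2 m[φ7→C] = [F, T]
r2 m[φ8→E] = [T, T]
r2 m[φ8→H] = [T, T]
r2 m[φ9→A] = [T, F]
r2 m[φ9→C] = [T, T]
r2 m[D→φ0] = [F, T]
r2 m[D→φ3] = [T, F]
r2 m[D→φ6] = [F, F]
r2 m[A→φ5] = [T, F]
r2 m[A→φ9] = [T, F]
r2 m[N→φ2] = [T, T]
r2 m[N→φ7] = [T, T]
r2 m[M→φ3] = [T, T]
r2 m[E→φ6] = [T, T]
r2 m[E→φ8] = [T, T]
r2 m[H→φ4] = [T, T]
r2 m[H→φ8] = [T, F]
r2 m[P→φ0] = [F, T]
r2 m[P→φ1] = [F, F]
r2 m[P→φ2] = [F, F]
r2 m[P→φ5] = [T, F]
r2 m[C→φ1] = [F, T]
r2 m[C→φ4] = [F, T]
r2 m[C→φ7] = [F, T]
r2 m[C→φ9] = [F, T]
r3 m[φ0→D] = [F, F]
r3 m[φ0→P] = [F, F]
r3 m[φ1→P] = [T, F]
r3 m[φ1→C] = [F, F]
r3 m[φ2→N] = [F, F]
r3 m[φ2→P] = [T, T]
r3 m[φ3→D] = [F, T]
r3 m[φ3→M] = [F, F]
r3 m[φ4→H] = [T, F]
r3 m[φ4→C] = [F, T]
r3 m[φ5→A] = [F, F]
r3 m[φ5→P] = [F, T]
r3 m[φ6→D] = [T, T]
r3 m[φ6→E] = [F, F]
r3 m[φ7→N] = [T, T]
r3 m[φ7→C] = [F, T]
r3 m[φ8→E] = [T, T]
r3 m[φ8→H] = [T, T]
r3 m[φ9→A] = [T, F]
r3 m[φ9→C] = [T, T]
r3 m[D→φ0] = [F, T]
r3 m[D→φ3] = [T, F]
r3 m[D→φ6] = [F, F]
r3 m[A→φ5] = [T, F]
r3 m[A→φ9] = [T, F]
r3 m[N→φ2] = [T, T]
r3 m[N→φ7] = [T, T]
r3 m[M→φ3] = [T, T]
r3 m[E→φ6] = [T, T]
r3 m[E→φ8] = [T, T]
r3 m[H→φ4] = [T, T]
r3 m[H→φ8] = [T, F]
r3 m[P→φ0] = [F, T]
r3 m[P→φ1] = [F, F]
r3 m[P→φ2] = [F, F]
r3 m[P→φ5] = [T, F]
r3 m[C→φ1] = [F, T]
r3 m[C→φ4] = [F, T]
r3 m[C→φ7] = [F, T]
r3 m[C→φ9] = [F, T]
r4 m[φ0→D] = [F, F]
r4 m[φ0→P] = [F, F]
r4 m[φ1→P] = [T, F]
r4 m[φ1→C] = [F, F]
r4 m[φ2→N] = [F, F]
r4 m[φ2→P] = [T, T]
r4 m[φ3→D] = [F, T]
r4 m[φ3→M] = [F, F]
r4 m[φ4→H] = [T, F]
r4 m[φ4→C] = [F, T]
r4 m[φ5→A] = [F, F]
r4 m[φ5→P] = [F, T]
r4 m[φ6→D] = [T, T]
r4 m[φ6→E] = [F, F]
r4 m[φ7→N] = [T, T]
r4 m[φ7→C] = [F, T]
r4 m[φ8→E] = [T, T]
r4 m[φ8→H] = [T, T]
r4 m[φ9→A] = [T, F]
r4 m[φ9→C] = [T, T]
r4 m[D→φ0] = [F, T]
r4 m[D→φ3] = [F, F]
r4 m[D→φ6] = [F, F]
r4 m[A→φ5] = [T, F]
r4 m[A→φ9] = [F, F]
r4 m[N→φ2] = [T, T]
r4 m[N→φ7] = [F, F]
r4 m[M→φ3] = [T, T]
r4 m[E→φ6] = [T, T]
r4 m[E→φ8] = [F, F]
r4 m[H→φ4] = [T, T]
r4 m[H→φ8] = [T, F]
r4 m[P→φ0] = [F, F]
r4 m[P→φ1] = [F, F]
r4 m[P→φ2] = [F, F]
r4 m[P→φ5] = [F, F]
r4 m[C→φ1] = [F, T]
r4 m[C→φ4] = [F, F]
r4 m[C→φ7] = [F, F]
r4 m[C→φ9] = [F, F]
r5 m[φ0→D] = [F, F]
r5 m[φ0→P] = [F, F]
r5 m[φ1→P] = [T, F]
r5 m[φ1→C] = [F, F]
r5 m[φ2→N] = [F, F]
r5 m[φ2→P] = [T, T]
r5 m[φ3→D] = [F, T]
r5 m[φ3→M] = [F, F]
r5 m[φ4→H] = [F, F]
r5 m[φ4→C] = [F, T]
r5 m[φ5→A] = [F, F]
r5 m[φ5→P] = [F, T]
r5 m[φ6→D] = [T, T]
r5 m[φ6→E] = [F, F]
r5 m[φ7→N] = [F, F]
r5 m[φ7→C] = [F, F]
r5 m[φ8→E] = [T, T]
r5 m[φ8→H] = [F, F]
r5 m[φ9→A] = [F, F]
r5 m[φ9→C] = [F, F]
r5 m[D→φ0] = [F, T]
r5 m[D→φ3] = [F, F]
r5 m[D→φ6] = [F, F]
r5 m[A→φ5] = [T, F]
r5 m[A→φ9] = [F, F]
r5 m[N→φ2] = [T, T]
r5 m[N→φ7] = [F, F]
r5 m[M→φ3] = [T, T]
r5 m[E→φ6] = [T, T]
r5 m[E→φ8] = [F, F]
r5 m[H→φ4] = [T, T]
r5 m[H→φ8] = [T, F]
r5 m[P→φ0] = [F, F]
r5 m[P→φ1] = [F, F]
r5 m[P→φ2] = [F, F]
r5 m[P→φ5] = [F, F]
r5 m[C→φ1] = [F, T]
r5 m[C→φ4] = [F, F]
r5 m[C→φ7] = [F, F]
r5 m[C→φ9] = [F, F]
r6 m[φ0→D] = [F, F]
r6 m[φ0→P] = [F, F]
r6 m[φ1→P] = [T, F]
r6 m[φ1→C] = [F, F]
r6 m[φ2→N] = [F, F]
r6 m[φ2→P] = [T, T]
r6 m[φ3→D] = [F, T]
r6 m[φ3→M] = [F, F]
r6 m[φ4→H] = [F, F]
r6 m[φ4→C] = [F, T]
r6 m[φ5→A] = [F, F]
r6 m[φ5→P] = [F, T]
r6 m[φ6→D] = [T, T]
r6 m[φ6→E] = [F, F]
r6 m[φ7→N] = [F, F]
r6 m[φ7→C] = [F, F]
r6 m[φ8→E] = [T, T]
r6 m[φ8→H] = [F, F]
r6 m[φ9→A] = [F, F]
r6 m[φ9→C] = [F, F]
r6 m[D→φ0] = [F, T]
r6 m[D→φ3] = [F, F]
r6 m[D→φ6] = [F, F]
r6 m[A→φ5] = [F, F]
r6 m[A→φ9] = [F, F]
r6 m[N→φ2] = [F, F]
r6 m[N→φ7] = [F, F]
r6 m[M→φ3] = [T, T]
r6 m[E→φ6] = [T, T]
r6 m[E→φ8] = [F, F]
r6 m[H→φ4] = [F, F]
r6 m[H→φ8] = [F, F]
r6 m[P→φ0] = [F, F]
r6 m[P→φ1] = [F, F]
r6 m[P→φ2] = [F, F]
r6 m[P→φ5] = [F, F]
r6 m[C→φ1] = [F, F]
r6 m[C→φ4] = [F, F]
r6 m[C→φ7] = [F, F]
r6 m[C→φ9] = [F, F]
no fixed point within 6 rounds

NOT CONVERGED within 6 rounds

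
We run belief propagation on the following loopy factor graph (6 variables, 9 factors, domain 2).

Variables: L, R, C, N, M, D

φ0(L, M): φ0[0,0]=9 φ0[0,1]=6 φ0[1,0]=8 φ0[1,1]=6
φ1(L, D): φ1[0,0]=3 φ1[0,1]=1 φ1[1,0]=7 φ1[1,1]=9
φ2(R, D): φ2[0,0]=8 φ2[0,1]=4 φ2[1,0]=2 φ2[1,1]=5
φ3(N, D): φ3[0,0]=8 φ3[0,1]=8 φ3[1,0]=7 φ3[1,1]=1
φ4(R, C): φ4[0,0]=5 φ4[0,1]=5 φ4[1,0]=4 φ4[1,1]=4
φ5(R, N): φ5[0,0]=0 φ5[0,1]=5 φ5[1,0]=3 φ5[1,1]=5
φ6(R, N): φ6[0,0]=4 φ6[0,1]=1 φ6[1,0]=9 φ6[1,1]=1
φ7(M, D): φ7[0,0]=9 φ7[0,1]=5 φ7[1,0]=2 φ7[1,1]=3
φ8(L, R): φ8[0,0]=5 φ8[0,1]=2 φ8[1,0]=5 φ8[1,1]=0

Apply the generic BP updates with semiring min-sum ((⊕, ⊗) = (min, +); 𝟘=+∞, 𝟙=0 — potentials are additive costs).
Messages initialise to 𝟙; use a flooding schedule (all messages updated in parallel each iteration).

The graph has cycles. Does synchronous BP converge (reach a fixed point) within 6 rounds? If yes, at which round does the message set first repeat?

init: all messages = 𝟙 over 2 values
r1 m[φ0→L] = [6, 6]
r1 m[φ0→M] = [8, 6]
r1 m[φ1→L] = [1, 7]
r1 m[φ1→D] = [3, 1]
r1 m[φ2→R] = [4, 2]
r1 m[φ2→D] = [2, 4]
r1 m[φ3→N] = [8, 1]
r1 m[φ3→D] = [7, 1]
r1 m[φ4→R] = [5, 4]
r1 m[φ4→C] = [4, 4]
r1 m[φ5→R] = [0, 3]
r1 m[φ5→N] = [0, 5]
r1 m[φ6→R] = [1, 1]
r1 m[φ6→N] = [4, 1]
r1 m[φ7→M] = [5, 2]
r1 m[φ7→D] = [2, 3]
r1 m[φ8→L] = [2, 0]
r1 m[φ8→R] = [5, 0]
r1 m[L→φ0] = [0, 0]
r1 m[L→φ1] = [0, 0]
r1 m[L→φ8] = [0, 0]
r1 m[R→φ2] = [0, 0]
r1 m[R→φ4] = [0, 0]
r1 m[R→φ5] = [0, 0]
r1 m[R→φ6] = [0, 0]
r1 m[R→φ8] = [0, 0]
r1 m[C→φ4] = [0, 0]
r1 m[N→φ3] = [0, 0]
r1 m[N→φ5] = [0, 0]
r1 m[N→φ6] = [0, 0]
r1 m[M→φ0] = [0, 0]
r1 m[M→φ7] = [0, 0]
r1 m[D→φ1] = [0, 0]
r1 m[D→φ2] = [0, 0]
r1 m[D→φ3] = [0, 0]
r1 m[D→φ7] = [0, 0]
r2 m[φ0→L] = [6, 6]
r2 m[φ0→M] = [8, 6]
r2 m[φ1→L] = [1, 7]
r2 m[φ1→D] = [3, 1]
r2 m[φ2→R] = [4, 2]
r2 m[φ2→D] = [2, 4]
r2 m[φ3→N] = [8, 1]
r2 m[φ3→D] = [7, 1]
r2 m[φ4→R] = [5, 4]
r2 m[φ4→C] = [4, 4]
r2 m[φ5→R] = [0, 3]
r2 m[φ5→N] = [0, 5]
r2 m[φ6→R] = [1, 1]
r2 m[φ6→N] = [4, 1]
r2 m[φ7→M] = [5, 2]
r2 m[φ7→D] = [2, 3]
r2 m[φ8→L] = [2, 0]
r2 m[φ8→R] = [5, 0]
r2 m[L→φ0] = [3, 7]
r2 m[L→φ1] = [8, 6]
r2 m[L→φ8] = [7, 13]
r2 m[R→φ2] = [11, 8]
r2 m[R→φ4] = [10, 6]
r2 m[R→φ5] = [15, 7]
r2 m[R→φ6] = [14, 9]
r2 m[R→φ8] = [10, 10]
r2 m[C→φ4] = [0, 0]
r2 m[N→φ3] = [4, 6]
r2 m[N→φ5] = [12, 2]
r2 m[N→φ6] = [8, 6]
r2 m[M→φ0] = [5, 2]
r2 m[M→φ7] = [8, 6]
r2 m[D→φ1] = [11, 8]
r2 m[D→φ2] = [12, 5]
r2 m[D→φ3] = [7, 8]
r2 m[D→φ7] = [12, 6]
r3 m[φ0→L] = [8, 8]
r3 m[φ0→M] = [12, 9]
r3 m[φ1→L] = [9, 17]
r3 m[φ1→D] = [11, 9]
r3 m[φ2→R] = [9, 10]
r3 m[φ2→D] = [10, 13]
r3 m[φ3→N] = [15, 9]
r3 m[φ3→D] = [12, 7]
r3 m[φ4→R] = [5, 4]
r3 m[φ4→C] = [10, 10]
r3 m[φ5→R] = [7, 7]
r3 m[φ5→N] = [10, 12]
r3 m[φ6→R] = [7, 7]
r3 m[φ6→N] = [18, 10]
r3 m[φ7→M] = [11, 9]
r3 m[φ7→D] = [8, 9]
r3 m[φ8→L] = [12, 10]
r3 m[φ8→R] = [12, 9]
r3 m[L→φ0] = [3, 7]
r3 m[L→φ1] = [8, 6]
r3 m[L→φ8] = [7, 13]
r3 m[R→φ2] = [11, 8]
r3 m[R→φ4] = [10, 6]
r3 m[R→φ5] = [15, 7]
r3 m[R→φ6] = [14, 9]
r3 m[R→φ8] = [10, 10]
r3 m[C→φ4] = [0, 0]
r3 m[N→φ3] = [4, 6]
r3 m[N→φ5] = [12, 2]
r3 m[N→φ6] = [8, 6]
r3 m[M→φ0] = [5, 2]
r3 m[M→φ7] = [8, 6]
r3 m[D→φ1] = [11, 8]
r3 m[D→φ2] = [12, 5]
r3 m[D→φ3] = [7, 8]
r3 m[D→φ7] = [12, 6]
r4 m[φ0→L] = [8, 8]
r4 m[φ0→M] = [12, 9]
r4 m[φ1→L] = [9, 17]
r4 m[φ1→D] = [11, 9]
r4 m[φ2→R] = [9, 10]
r4 m[φ2→D] = [10, 13]
r4 m[φ3→N] = [15, 9]
r4 m[φ3→D] = [12, 7]
r4 m[φ4→R] = [5, 4]
r4 m[φ4→C] = [10, 10]
r4 m[φ5→R] = [7, 7]
r4 m[φ5→N] = [10, 12]
r4 m[φ6→R] = [7, 7]
r4 m[φ6→N] = [18, 10]
r4 m[φ7→M] = [11, 9]
r4 m[φ7→D] = [8, 9]
r4 m[φ8→L] = [12, 10]
r4 m[φ8→R] = [12, 9]
r4 m[L→φ0] = [21, 27]
r4 m[L→φ1] = [20, 18]
r4 m[L→φ8] = [17, 25]
r4 m[R→φ2] = [31, 27]
r4 m[R→φ4] = [35, 33]
r4 m[R→φ5] = [33, 30]
r4 m[R→φ6] = [33, 30]
r4 m[R→φ8] = [28, 28]
r4 m[C→φ4] = [0, 0]
r4 m[N→φ3] = [28, 22]
r4 m[N→φ5] = [33, 19]
r4 m[N→φ6] = [25, 21]
r4 m[M→φ0] = [11, 9]
r4 m[M→φ7] = [12, 9]
r4 m[D→φ1] = [30, 29]
r4 m[D→φ2] = [31, 25]
r4 m[D→φ3] = [29, 31]
r4 m[D→φ7] = [33, 29]
r5 m[φ0→L] = [15, 15]
r5 m[φ0→M] = [30, 27]
r5 m[φ1→L] = [30, 37]
r5 m[φ1→D] = [23, 21]
r5 m[φ2→R] = [29, 30]
r5 m[φ2→D] = [29, 32]
r5 m[φ3→N] = [37, 32]
r5 m[φ3→D] = [29, 23]
r5 m[φ4→R] = [5, 4]
r5 m[φ4→C] = [37, 37]
r5 m[φ5→R] = [24, 24]
r5 m[φ5→N] = [33, 35]
r5 m[φ6→R] = [22, 22]
r5 m[φ6→N] = [37, 31]
r5 m[φ7→M] = [34, 32]
r5 m[φ7→D] = [11, 12]
r5 m[φ8→L] = [30, 28]
r5 m[φ8→R] = [22, 19]
r5 m[L→φ0] = [21, 27]
r5 m[L→φ1] = [20, 18]
r5 m[L→φ8] = [17, 25]
r5 m[R→φ2] = [31, 27]
r5 m[R→φ4] = [35, 33]
r5 m[R→φ5] = [33, 30]
r5 m[R→φ6] = [33, 30]
r5 m[R→φ8] = [28, 28]
r5 m[C→φ4] = [0, 0]
r5 m[N→φ3] = [28, 22]
r5 m[N→φ5] = [33, 19]
r5 m[N→φ6] = [25, 21]
r5 m[M→φ0] = [11, 9]
r5 m[M→φ7] = [12, 9]
r5 m[D→φ1] = [30, 29]
r5 m[D→φ2] = [31, 25]
r5 m[D→φ3] = [29, 31]
r5 m[D→φ7] = [33, 29]
r6 m[φ0→L] = [15, 15]
r6 m[φ0→M] = [30, 27]
r6 m[φ1→L] = [30, 37]
r6 m[φ1→D] = [23, 21]
r6 m[φ2→R] = [29, 30]
r6 m[φ2→D] = [29, 32]
r6 m[φ3→N] = [37, 32]
r6 m[φ3→D] = [29, 23]
r6 m[φ4→R] = [5, 4]
r6 m[φ4→C] = [37, 37]
r6 m[φ5→R] = [24, 24]
r6 m[φ5→N] = [33, 35]
r6 m[φ6→R] = [22, 22]
r6 m[φ6→N] = [37, 31]
r6 m[φ7→M] = [34, 32]
r6 m[φ7→D] = [11, 12]
r6 m[φ8→L] = [30, 28]
r6 m[φ8→R] = [22, 19]
r6 m[L→φ0] = [60, 65]
r6 m[L→φ1] = [45, 43]
r6 m[L→φ8] = [45, 52]
r6 m[R→φ2] = [73, 69]
r6 m[R→φ4] = [97, 95]
r6 m[R→φ5] = [78, 75]
r6 m[R→φ6] = [80, 77]
r6 m[R→φ8] = [80, 80]
r6 m[C→φ4] = [0, 0]
r6 m[N→φ3] = [70, 66]
r6 m[N→φ5] = [74, 63]
r6 m[N→φ6] = [70, 67]
r6 m[M→φ0] = [34, 32]
r6 m[M→φ7] = [30, 27]
r6 m[D→φ1] = [69, 67]
r6 m[D→φ2] = [63, 56]
r6 m[D→φ3] = [63, 65]
r6 m[D→φ7] = [81, 76]
no fixed point within 6 rounds

NOT CONVERGED within 6 rounds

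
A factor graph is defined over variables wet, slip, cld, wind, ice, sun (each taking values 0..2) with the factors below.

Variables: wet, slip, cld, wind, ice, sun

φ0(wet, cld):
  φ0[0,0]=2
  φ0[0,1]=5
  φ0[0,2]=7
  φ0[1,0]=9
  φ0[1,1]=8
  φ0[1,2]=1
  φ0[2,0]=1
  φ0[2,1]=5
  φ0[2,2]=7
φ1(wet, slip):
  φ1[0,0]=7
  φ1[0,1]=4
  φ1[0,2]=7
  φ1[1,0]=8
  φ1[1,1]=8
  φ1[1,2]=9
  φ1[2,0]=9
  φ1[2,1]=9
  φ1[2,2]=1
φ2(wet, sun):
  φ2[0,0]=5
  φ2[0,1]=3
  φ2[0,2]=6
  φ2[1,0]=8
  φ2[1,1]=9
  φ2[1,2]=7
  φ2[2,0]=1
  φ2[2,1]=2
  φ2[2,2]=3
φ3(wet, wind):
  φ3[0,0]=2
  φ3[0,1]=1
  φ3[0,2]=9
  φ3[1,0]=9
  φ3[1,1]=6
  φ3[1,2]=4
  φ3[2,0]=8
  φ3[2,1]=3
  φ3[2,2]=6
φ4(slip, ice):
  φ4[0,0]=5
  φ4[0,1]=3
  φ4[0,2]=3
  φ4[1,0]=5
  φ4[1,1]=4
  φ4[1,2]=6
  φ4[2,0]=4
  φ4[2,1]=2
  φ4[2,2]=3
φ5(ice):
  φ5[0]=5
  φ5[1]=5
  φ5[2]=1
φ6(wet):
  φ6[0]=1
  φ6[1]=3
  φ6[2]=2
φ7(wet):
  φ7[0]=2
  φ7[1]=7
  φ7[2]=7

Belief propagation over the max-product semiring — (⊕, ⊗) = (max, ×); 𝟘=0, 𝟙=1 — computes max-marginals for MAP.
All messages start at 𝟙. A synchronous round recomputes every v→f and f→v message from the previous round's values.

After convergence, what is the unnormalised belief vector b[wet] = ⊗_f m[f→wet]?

b[wet] = [132300, 3061800, 529200]

init: all messages = 𝟙 over 3 values
r1 m[φ0→wet] = [7, 9, 7]
r1 m[φ0→cld] = [9, 8, 7]
r1 m[φ1→wet] = [7, 9, 9]
r1 m[φ1→slip] = [9, 9, 9]
r1 m[φ2→wet] = [6, 9, 3]
r1 m[φ2→sun] = [8, 9, 7]
r1 m[φ3→wet] = [9, 9, 8]
r1 m[φ3→wind] = [9, 6, 9]
r1 m[φ4→slip] = [5, 6, 4]
r1 m[φ4→ice] = [5, 4, 6]
r1 m[φ5→ice] = [5, 5, 1]
r1 m[φ6→wet] = [1, 3, 2]
r1 m[φ7→wet] = [2, 7, 7]
r1 m[wet→φ0] = [1, 1, 1]
r1 m[wet→φ1] = [1, 1, 1]
r1 m[wet→φ2] = [1, 1, 1]
r1 m[wet→φ3] = [1, 1, 1]
r1 m[wet→φ6] = [1, 1, 1]
r1 m[wet→φ7] = [1, 1, 1]
r1 m[slip→φ1] = [1, 1, 1]
r1 m[slip→φ4] = [1, 1, 1]
r1 m[cld→φ0] = [1, 1, 1]
r1 m[wind→φ3] = [1, 1, 1]
r1 m[ice→φ4] = [1, 1, 1]
r1 m[ice→φ5] = [1, 1, 1]
r1 m[sun→φ2] = [1, 1, 1]
r2 m[φ0→wet] = [7, 9, 7]
r2 m[φ0→cld] = [9, 8, 7]
r2 m[φ1→wet] = [7, 9, 9]
r2 m[φ1→slip] = [9, 9, 9]
r2 m[φ2→wet] = [6, 9, 3]
r2 m[φ2→sun] = [8, 9, 7]
r2 m[φ3→wet] = [9, 9, 8]
r2 m[φ3→wind] = [9, 6, 9]
r2 m[φ4→slip] = [5, 6, 4]
r2 m[φ4→ice] = [5, 4, 6]
r2 m[φ5→ice] = [5, 5, 1]
r2 m[φ6→wet] = [1, 3, 2]
r2 m[φ7→wet] = [2, 7, 7]
r2 m[wet→φ0] = [756, 15309, 3024]
r2 m[wet→φ1] = [756, 15309, 2352]
r2 m[wet→φ2] = [882, 15309, 7056]
r2 m[wet→φ3] = [588, 15309, 2646]
r2 m[wet→φ6] = [5292, 45927, 10584]
r2 m[wet→φ7] = [2646, 19683, 3024]
r2 m[slip→φ1] = [5, 6, 4]
r2 m[slip→φ4] = [9, 9, 9]
r2 m[cld→φ0] = [1, 1, 1]
r2 m[wind→φ3] = [1, 1, 1]
r2 m[ice→φ4] = [5, 5, 1]
r2 m[ice→φ5] = [5, 4, 6]
r2 m[sun→φ2] = [1, 1, 1]
r3 m[φ0→wet] = [7, 9, 7]
r3 m[φ0→cld] = [137781, 122472, 21168]
r3 m[φ1→wet] = [35, 48, 54]
r3 m[φ1→slip] = [122472, 122472, 137781]
r3 m[φ2→wet] = [6, 9, 3]
r3 m[φ2→sun] = [122472, 137781, 107163]
r3 m[φ3→wet] = [9, 9, 8]
r3 m[φ3→wind] = [137781, 91854, 61236]
r3 m[φ4→slip] = [25, 25, 20]
r3 m[φ4→ice] = [45, 36, 54]
r3 m[φ5→ice] = [5, 5, 1]
r3 m[φ6→wet] = [1, 3, 2]
r3 m[φ7→wet] = [2, 7, 7]
r3 m[wet→φ0] = [756, 15309, 3024]
r3 m[wet→φ1] = [756, 15309, 2352]
r3 m[wet→φ2] = [882, 15309, 7056]
r3 m[wet→φ3] = [588, 15309, 2646]
r3 m[wet→φ6] = [5292, 45927, 10584]
r3 m[wet→φ7] = [2646, 19683, 3024]
r3 m[slip→φ1] = [5, 6, 4]
r3 m[slip→φ4] = [9, 9, 9]
r3 m[cld→φ0] = [1, 1, 1]
r3 m[wind→φ3] = [1, 1, 1]
r3 m[ice→φ4] = [5, 5, 1]
r3 m[ice→φ5] = [5, 4, 6]
r3 m[sun→φ2] = [1, 1, 1]
r4 m[φ0→wet] = [7, 9, 7]
r4 m[φ0→cld] = [137781, 122472, 21168]
r4 m[φ1→wet] = [35, 48, 54]
r4 m[φ1→slip] = [122472, 122472, 137781]
r4 m[φ2→wet] = [6, 9, 3]
r4 m[φ2→sun] = [122472, 137781, 107163]
r4 m[φ3→wet] = [9, 9, 8]
r4 m[φ3→wind] = [137781, 91854, 61236]
r4 m[φ4→slip] = [25, 25, 20]
r4 m[φ4→ice] = [45, 36, 54]
r4 m[φ5→ice] = [5, 5, 1]
r4 m[φ6→wet] = [1, 3, 2]
r4 m[φ7→wet] = [2, 7, 7]
r4 m[wet→φ0] = [3780, 81648, 18144]
r4 m[wet→φ1] = [756, 15309, 2352]
r4 m[wet→φ2] = [4410, 81648, 42336]
r4 m[wet→φ3] = [2940, 81648, 15876]
r4 m[wet→φ6] = [26460, 244944, 63504]
r4 m[wet→φ7] = [13230, 104976, 18144]
r4 m[slip→φ1] = [25, 25, 20]
r4 m[slip→φ4] = [122472, 122472, 137781]
r4 m[cld→φ0] = [1, 1, 1]
r4 m[wind→φ3] = [1, 1, 1]
r4 m[ice→φ4] = [5, 5, 1]
r4 m[ice→φ5] = [45, 36, 54]
r4 m[sun→φ2] = [1, 1, 1]
r5 m[φ0→wet] = [7, 9, 7]
r5 m[φ0→cld] = [734832, 653184, 127008]
r5 m[φ1→wet] = [175, 200, 225]
r5 m[φ1→slip] = [122472, 122472, 137781]
r5 m[φ2→wet] = [6, 9, 3]
r5 m[φ2→sun] = [653184, 734832, 571536]
r5 m[φ3→wet] = [9, 9, 8]
r5 m[φ3→wind] = [734832, 489888, 326592]
r5 m[φ4→slip] = [25, 25, 20]
r5 m[φ4→ice] = [612360, 489888, 734832]
r5 m[φ5→ice] = [5, 5, 1]
r5 m[φ6→wet] = [1, 3, 2]
r5 m[φ7→wet] = [2, 7, 7]
r5 m[wet→φ0] = [3780, 81648, 18144]
r5 m[wet→φ1] = [756, 15309, 2352]
r5 m[wet→φ2] = [4410, 81648, 42336]
r5 m[wet→φ3] = [2940, 81648, 15876]
r5 m[wet→φ6] = [26460, 244944, 63504]
r5 m[wet→φ7] = [13230, 104976, 18144]
r5 m[slip→φ1] = [25, 25, 20]
r5 m[slip→φ4] = [122472, 122472, 137781]
r5 m[cld→φ0] = [1, 1, 1]
r5 m[wind→φ3] = [1, 1, 1]
r5 m[ice→φ4] = [5, 5, 1]
r5 m[ice→φ5] = [45, 36, 54]
r5 m[sun→φ2] = [1, 1, 1]
r6 m[φ0→wet] = [7, 9, 7]
r6 m[φ0→cld] = [734832, 653184, 127008]
r6 m[φ1→wet] = [175, 200, 225]
r6 m[φ1→slip] = [122472, 122472, 137781]
r6 m[φ2→wet] = [6, 9, 3]
r6 m[φ2→sun] = [653184, 734832, 571536]
r6 m[φ3→wet] = [9, 9, 8]
r6 m[φ3→wind] = [734832, 489888, 326592]
r6 m[φ4→slip] = [25, 25, 20]
r6 m[φ4→ice] = [612360, 489888, 734832]
r6 m[φ5→ice] = [5, 5, 1]
r6 m[φ6→wet] = [1, 3, 2]
r6 m[φ7→wet] = [2, 7, 7]
r6 m[wet→φ0] = [18900, 340200, 75600]
r6 m[wet→φ1] = [756, 15309, 2352]
r6 m[wet→φ2] = [22050, 340200, 176400]
r6 m[wet→φ3] = [14700, 340200, 66150]
r6 m[wet→φ6] = [132300, 1020600, 264600]
r6 m[wet→φ7] = [66150, 437400, 75600]
r6 m[slip→φ1] = [25, 25, 20]
r6 m[slip→φ4] = [122472, 122472, 137781]
r6 m[cld→φ0] = [1, 1, 1]
r6 m[wind→φ3] = [1, 1, 1]
r6 m[ice→φ4] = [5, 5, 1]
r6 m[ice→φ5] = [612360, 489888, 734832]
r6 m[sun→φ2] = [1, 1, 1]
r7 m[φ0→wet] = [7, 9, 7]
r7 m[φ0→cld] = [3061800, 2721600, 529200]
r7 m[φ1→wet] = [175, 200, 225]
r7 m[φ1→slip] = [122472, 122472, 137781]
r7 m[φ2→wet] = [6, 9, 3]
r7 m[φ2→sun] = [2721600, 3061800, 2381400]
r7 m[φ3→wet] = [9, 9, 8]
r7 m[φ3→wind] = [3061800, 2041200, 1360800]
r7 m[φ4→slip] = [25, 25, 20]
r7 m[φ4→ice] = [612360, 489888, 734832]
r7 m[φ5→ice] = [5, 5, 1]
r7 m[φ6→wet] = [1, 3, 2]
r7 m[φ7→wet] = [2, 7, 7]
r7 m[wet→φ0] = [18900, 340200, 75600]
r7 m[wet→φ1] = [756, 15309, 2352]
r7 m[wet→φ2] = [22050, 340200, 176400]
r7 m[wet→φ3] = [14700, 340200, 66150]
r7 m[wet→φ6] = [132300, 1020600, 264600]
r7 m[wet→φ7] = [66150, 437400, 75600]
r7 m[slip→φ1] = [25, 25, 20]
r7 m[slip→φ4] = [122472, 122472, 137781]
r7 m[cld→φ0] = [1, 1, 1]
r7 m[wind→φ3] = [1, 1, 1]
r7 m[ice→φ4] = [5, 5, 1]
r7 m[ice→φ5] = [612360, 489888, 734832]
r7 m[sun→φ2] = [1, 1, 1]
r8 m[φ0→wet] = [7, 9, 7]
r8 m[φ0→cld] = [3061800, 2721600, 529200]
r8 m[φ1→wet] = [175, 200, 225]
r8 m[φ1→slip] = [122472, 122472, 137781]
r8 m[φ2→wet] = [6, 9, 3]
r8 m[φ2→sun] = [2721600, 3061800, 2381400]
r8 m[φ3→wet] = [9, 9, 8]
r8 m[φ3→wind] = [3061800, 2041200, 1360800]
r8 m[φ4→slip] = [25, 25, 20]
r8 m[φ4→ice] = [612360, 489888, 734832]
r8 m[φ5→ice] = [5, 5, 1]
r8 m[φ6→wet] = [1, 3, 2]
r8 m[φ7→wet] = [2, 7, 7]
r8 m[wet→φ0] = [18900, 340200, 75600]
r8 m[wet→φ1] = [756, 15309, 2352]
r8 m[wet→φ2] = [22050, 340200, 176400]
r8 m[wet→φ3] = [14700, 340200, 66150]
r8 m[wet→φ6] = [132300, 1020600, 264600]
r8 m[wet→φ7] = [66150, 437400, 75600]
r8 m[slip→φ1] = [25, 25, 20]
r8 m[slip→φ4] = [122472, 122472, 137781]
r8 m[cld→φ0] = [1, 1, 1]
r8 m[wind→φ3] = [1, 1, 1]
r8 m[ice→φ4] = [5, 5, 1]
r8 m[ice→φ5] = [612360, 489888, 734832]
r8 m[sun→φ2] = [1, 1, 1]
fixed point reached at round 8
b[wet] = ⊗ incoming = [132300, 3061800, 529200]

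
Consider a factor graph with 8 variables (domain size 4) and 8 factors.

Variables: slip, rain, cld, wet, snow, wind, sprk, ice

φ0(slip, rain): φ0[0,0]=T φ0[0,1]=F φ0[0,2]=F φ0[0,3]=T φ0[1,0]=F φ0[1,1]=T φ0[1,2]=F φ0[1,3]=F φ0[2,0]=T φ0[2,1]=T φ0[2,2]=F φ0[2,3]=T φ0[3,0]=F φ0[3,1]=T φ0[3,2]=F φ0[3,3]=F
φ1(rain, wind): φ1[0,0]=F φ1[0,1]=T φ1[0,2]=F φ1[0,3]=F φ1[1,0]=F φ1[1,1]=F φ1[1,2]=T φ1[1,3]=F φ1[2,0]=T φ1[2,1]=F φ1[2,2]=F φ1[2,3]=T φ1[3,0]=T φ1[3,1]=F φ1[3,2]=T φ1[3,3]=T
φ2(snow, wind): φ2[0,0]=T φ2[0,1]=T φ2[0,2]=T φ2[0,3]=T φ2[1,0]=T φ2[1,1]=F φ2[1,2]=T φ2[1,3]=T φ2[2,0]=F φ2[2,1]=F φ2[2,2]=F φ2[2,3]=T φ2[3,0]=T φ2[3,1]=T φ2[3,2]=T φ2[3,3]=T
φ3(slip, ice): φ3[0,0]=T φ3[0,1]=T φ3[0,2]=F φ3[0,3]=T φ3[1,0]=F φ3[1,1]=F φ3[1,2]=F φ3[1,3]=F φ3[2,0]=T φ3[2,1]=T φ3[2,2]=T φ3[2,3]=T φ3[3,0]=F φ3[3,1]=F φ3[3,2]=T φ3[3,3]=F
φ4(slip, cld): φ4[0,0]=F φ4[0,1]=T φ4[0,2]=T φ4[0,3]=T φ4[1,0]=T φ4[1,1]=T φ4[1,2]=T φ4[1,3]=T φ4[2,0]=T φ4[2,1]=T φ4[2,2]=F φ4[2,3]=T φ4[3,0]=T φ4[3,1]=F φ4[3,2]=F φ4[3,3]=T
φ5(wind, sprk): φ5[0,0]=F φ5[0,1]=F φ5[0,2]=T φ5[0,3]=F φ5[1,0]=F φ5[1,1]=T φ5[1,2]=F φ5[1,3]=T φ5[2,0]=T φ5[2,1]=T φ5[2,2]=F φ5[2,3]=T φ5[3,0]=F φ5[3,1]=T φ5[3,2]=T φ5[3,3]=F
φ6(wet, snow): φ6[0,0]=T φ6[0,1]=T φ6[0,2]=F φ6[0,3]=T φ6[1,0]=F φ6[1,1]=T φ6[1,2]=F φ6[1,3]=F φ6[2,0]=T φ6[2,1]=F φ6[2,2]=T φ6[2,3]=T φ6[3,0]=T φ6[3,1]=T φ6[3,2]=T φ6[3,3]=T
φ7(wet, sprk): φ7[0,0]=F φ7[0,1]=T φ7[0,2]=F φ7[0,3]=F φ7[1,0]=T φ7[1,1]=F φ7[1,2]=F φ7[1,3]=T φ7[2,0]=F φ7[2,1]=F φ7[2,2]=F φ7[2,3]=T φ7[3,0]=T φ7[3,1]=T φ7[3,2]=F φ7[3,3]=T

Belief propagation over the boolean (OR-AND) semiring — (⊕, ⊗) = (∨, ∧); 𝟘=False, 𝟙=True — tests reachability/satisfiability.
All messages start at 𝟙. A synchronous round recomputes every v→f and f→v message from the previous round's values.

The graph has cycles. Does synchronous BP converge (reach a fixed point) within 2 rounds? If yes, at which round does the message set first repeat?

init: all messages = 𝟙 over 4 values
r1 m[φ0→slip] = [T, T, T, T]
r1 m[φ0→rain] = [T, T, F, T]
r1 m[φ1→rain] = [T, T, T, T]
r1 m[φ1→wind] = [T, T, T, T]
r1 m[φ2→snow] = [T, T, T, T]
r1 m[φ2→wind] = [T, T, T, T]
r1 m[φ3→slip] = [T, F, T, T]
r1 m[φ3→ice] = [T, T, T, T]
r1 m[φ4→slip] = [T, T, T, T]
r1 m[φ4→cld] = [T, T, T, T]
r1 m[φ5→wind] = [T, T, T, T]
r1 m[φ5→sprk] = [T, T, T, T]
r1 m[φ6→wet] = [T, T, T, T]
r1 m[φ6→snow] = [T, T, T, T]
r1 m[φ7→wet] = [T, T, T, T]
r1 m[φ7→sprk] = [T, T, F, T]
r1 m[slip→φ0] = [T, T, T, T]
r1 m[slip→φ3] = [T, T, T, T]
r1 m[slip→φ4] = [T, T, T, T]
r1 m[rain→φ0] = [T, T, T, T]
r1 m[rain→φ1] = [T, T, T, T]
r1 m[cld→φ4] = [T, T, T, T]
r1 m[wet→φ6] = [T, T, T, T]
r1 m[wet→φ7] = [T, T, T, T]
r1 m[snow→φ2] = [T, T, T, T]
r1 m[snow→φ6] = [T, T, T, T]
r1 m[wind→φ1] = [T, T, T, T]
r1 m[wind→φ2] = [T, T, T, T]
r1 m[wind→φ5] = [T, T, T, T]
r1 m[sprk→φ5] = [T, T, T, T]
r1 m[sprk→φ7] = [T, T, T, T]
r1 m[ice→φ3] = [T, T, T, T]
r2 m[φ0→slip] = [T, T, T, T]
r2 m[φ0→rain] = [T, T, F, T]
r2 m[φ1→rain] = [T, T, T, T]
r2 m[φ1→wind] = [T, T, T, T]
r2 m[φ2→snow] = [T, T, T, T]
r2 m[φ2→wind] = [T, T, T, T]
r2 m[φ3→slip] = [T, F, T, T]
r2 m[φ3→ice] = [T, T, T, T]
r2 m[φ4→slip] = [T, T, T, T]
r2 m[φ4→cld] = [T, T, T, T]
r2 m[φ5→wind] = [T, T, T, T]
r2 m[φ5→sprk] = [T, T, T, T]
r2 m[φ6→wet] = [T, T, T, T]
r2 m[φ6→snow] = [T, T, T, T]
r2 m[φ7→wet] = [T, T, T, T]
r2 m[φ7→sprk] = [T, T, F, T]
r2 m[slip→φ0] = [T, F, T, T]
r2 m[slip→φ3] = [T, T, T, T]
r2 m[slip→φ4] = [T, F, T, T]
r2 m[rain→φ0] = [T, T, T, T]
r2 m[rain→φ1] = [T, T, F, T]
r2 m[cld→φ4] = [T, T, T, T]
r2 m[wet→φ6] = [T, T, T, T]
r2 m[wet→φ7] = [T, T, T, T]
r2 m[snow→φ2] = [T, T, T, T]
r2 m[snow→φ6] = [T, T, T, T]
r2 m[wind→φ1] = [T, T, T, T]
r2 m[wind→φ2] = [T, T, T, T]
r2 m[wind→φ5] = [T, T, T, T]
r2 m[sprk→φ5] = [T, T, F, T]
r2 m[sprk→φ7] = [T, T, T, T]
r2 m[ice→φ3] = [T, T, T, T]
no fixed point within 2 rounds

NOT CONVERGED within 2 rounds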